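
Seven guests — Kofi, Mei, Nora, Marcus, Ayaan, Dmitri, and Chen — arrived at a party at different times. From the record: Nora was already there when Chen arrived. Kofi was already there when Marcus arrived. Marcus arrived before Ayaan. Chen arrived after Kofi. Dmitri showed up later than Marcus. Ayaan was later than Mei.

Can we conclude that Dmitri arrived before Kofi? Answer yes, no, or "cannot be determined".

no

Tracing the constraints gives Kofi → Marcus → Dmitri, so Kofi must come before Dmitri.
That means Dmitri cannot be before Kofi.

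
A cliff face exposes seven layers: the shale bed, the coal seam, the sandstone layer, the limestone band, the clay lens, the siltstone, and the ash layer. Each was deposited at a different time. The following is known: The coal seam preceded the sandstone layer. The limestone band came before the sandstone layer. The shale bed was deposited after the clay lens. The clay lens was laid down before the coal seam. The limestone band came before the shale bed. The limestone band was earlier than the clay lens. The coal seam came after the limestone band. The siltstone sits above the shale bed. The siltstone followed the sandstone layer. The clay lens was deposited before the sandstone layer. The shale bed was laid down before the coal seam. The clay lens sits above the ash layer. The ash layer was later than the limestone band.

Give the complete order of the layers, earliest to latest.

the limestone band, the ash layer, the clay lens, the shale bed, the coal seam, the sandstone layer, the siltstone

The constraints fix every adjacent pair, so only one ordering works:
the limestone band → the ash layer → the clay lens → the shale bed → the coal seam → the sandstone layer → the siltstone.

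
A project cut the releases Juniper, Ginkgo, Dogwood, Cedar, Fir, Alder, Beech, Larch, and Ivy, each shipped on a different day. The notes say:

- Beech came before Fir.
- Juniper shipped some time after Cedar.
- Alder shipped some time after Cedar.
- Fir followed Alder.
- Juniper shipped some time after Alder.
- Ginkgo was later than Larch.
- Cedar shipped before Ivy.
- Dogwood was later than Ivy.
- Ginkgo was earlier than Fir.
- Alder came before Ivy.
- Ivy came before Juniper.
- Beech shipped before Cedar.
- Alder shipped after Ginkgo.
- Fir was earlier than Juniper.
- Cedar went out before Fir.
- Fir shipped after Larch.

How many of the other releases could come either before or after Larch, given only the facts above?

2

Forced after Larch: Alder, Dogwood, Fir, Ginkgo, Ivy, and Juniper.
That leaves Beech and Cedar with no forced order relative to Larch — 2.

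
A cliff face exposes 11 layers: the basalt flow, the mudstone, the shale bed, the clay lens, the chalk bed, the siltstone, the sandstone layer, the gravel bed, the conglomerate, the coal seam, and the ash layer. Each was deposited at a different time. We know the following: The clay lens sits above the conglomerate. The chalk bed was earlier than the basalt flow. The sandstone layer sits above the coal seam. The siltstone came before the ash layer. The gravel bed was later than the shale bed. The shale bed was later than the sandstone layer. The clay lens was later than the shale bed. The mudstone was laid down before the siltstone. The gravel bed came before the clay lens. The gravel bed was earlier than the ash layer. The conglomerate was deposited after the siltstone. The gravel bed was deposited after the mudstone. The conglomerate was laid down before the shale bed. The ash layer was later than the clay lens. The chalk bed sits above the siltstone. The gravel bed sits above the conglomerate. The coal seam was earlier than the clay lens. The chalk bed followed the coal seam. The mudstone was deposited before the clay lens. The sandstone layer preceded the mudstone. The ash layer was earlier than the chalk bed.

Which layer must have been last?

the basalt flow

Every other layer has a chain of constraints placing it before the basalt flow, so the basalt flow is last.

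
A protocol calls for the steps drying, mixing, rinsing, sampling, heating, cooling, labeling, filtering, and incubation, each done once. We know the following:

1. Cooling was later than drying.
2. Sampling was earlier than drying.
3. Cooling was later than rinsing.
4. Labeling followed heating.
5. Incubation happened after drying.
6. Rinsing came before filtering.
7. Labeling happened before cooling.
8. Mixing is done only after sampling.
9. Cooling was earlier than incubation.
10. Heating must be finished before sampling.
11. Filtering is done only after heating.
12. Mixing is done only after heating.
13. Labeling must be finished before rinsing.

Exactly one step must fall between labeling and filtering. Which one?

rinsing

Tracing the constraints gives labeling → rinsing → filtering, so rinsing sits after labeling and before filtering.
No other step is forced both after labeling and before filtering.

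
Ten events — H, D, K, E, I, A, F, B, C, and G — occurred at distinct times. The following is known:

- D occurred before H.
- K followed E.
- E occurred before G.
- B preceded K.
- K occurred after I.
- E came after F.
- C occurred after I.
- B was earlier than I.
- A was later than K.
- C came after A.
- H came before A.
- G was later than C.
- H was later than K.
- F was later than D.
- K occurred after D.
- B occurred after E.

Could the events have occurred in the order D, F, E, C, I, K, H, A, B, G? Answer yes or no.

no

The constraints require B before I, but in the proposed sequence I appears ahead of B. That one violation is enough.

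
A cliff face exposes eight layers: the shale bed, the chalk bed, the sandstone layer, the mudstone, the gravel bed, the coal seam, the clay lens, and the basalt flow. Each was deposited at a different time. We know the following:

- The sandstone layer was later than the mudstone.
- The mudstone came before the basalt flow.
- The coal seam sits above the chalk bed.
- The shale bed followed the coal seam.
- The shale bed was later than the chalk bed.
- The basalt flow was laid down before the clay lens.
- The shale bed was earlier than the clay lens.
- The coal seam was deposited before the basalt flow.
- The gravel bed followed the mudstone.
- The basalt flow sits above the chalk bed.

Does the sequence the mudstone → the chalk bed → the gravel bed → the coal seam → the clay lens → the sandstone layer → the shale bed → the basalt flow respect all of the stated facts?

The constraints require the basalt flow before the clay lens, but in the proposed sequence the clay lens appears ahead of the basalt flow. That one violation is enough.

no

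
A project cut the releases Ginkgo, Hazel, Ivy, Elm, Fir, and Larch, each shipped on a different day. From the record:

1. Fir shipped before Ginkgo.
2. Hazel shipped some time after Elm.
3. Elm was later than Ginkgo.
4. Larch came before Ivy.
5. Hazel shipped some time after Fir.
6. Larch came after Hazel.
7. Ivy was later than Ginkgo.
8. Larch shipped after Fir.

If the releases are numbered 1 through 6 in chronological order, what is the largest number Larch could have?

5

Larch must come before Ivy — 1 release forced after it.
Everything else can be placed before Larch in some valid order, so Larch can sit as late as position 6 − 1 = 5.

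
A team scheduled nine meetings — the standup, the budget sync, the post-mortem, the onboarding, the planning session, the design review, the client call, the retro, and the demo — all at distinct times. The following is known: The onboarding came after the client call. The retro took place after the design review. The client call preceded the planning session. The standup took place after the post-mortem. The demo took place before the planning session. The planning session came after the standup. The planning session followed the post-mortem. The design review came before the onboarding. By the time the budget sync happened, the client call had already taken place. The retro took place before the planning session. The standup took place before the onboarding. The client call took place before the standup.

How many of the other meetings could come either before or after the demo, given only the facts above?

7

Forced after the demo: the planning session.
That leaves the budget sync, the client call, the design review, the onboarding, the post-mortem, the retro, and the standup with no forced order relative to the demo — 7.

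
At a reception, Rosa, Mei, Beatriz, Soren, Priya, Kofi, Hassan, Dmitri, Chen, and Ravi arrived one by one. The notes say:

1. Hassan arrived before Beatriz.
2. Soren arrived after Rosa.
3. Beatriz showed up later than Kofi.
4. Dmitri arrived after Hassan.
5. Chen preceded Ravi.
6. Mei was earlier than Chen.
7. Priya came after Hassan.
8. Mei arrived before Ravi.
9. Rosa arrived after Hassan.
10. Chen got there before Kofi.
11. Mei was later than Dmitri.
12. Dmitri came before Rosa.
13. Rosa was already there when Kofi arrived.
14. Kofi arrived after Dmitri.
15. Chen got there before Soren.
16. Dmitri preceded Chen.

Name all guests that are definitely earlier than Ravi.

Chen, Dmitri, Hassan, Mei

Directly stated before Ravi: Chen and Mei.
Dmitri reaches Ravi via Dmitri → Mei → Ravi.
Hassan reaches Ravi via Hassan → Dmitri → Mei → Ravi.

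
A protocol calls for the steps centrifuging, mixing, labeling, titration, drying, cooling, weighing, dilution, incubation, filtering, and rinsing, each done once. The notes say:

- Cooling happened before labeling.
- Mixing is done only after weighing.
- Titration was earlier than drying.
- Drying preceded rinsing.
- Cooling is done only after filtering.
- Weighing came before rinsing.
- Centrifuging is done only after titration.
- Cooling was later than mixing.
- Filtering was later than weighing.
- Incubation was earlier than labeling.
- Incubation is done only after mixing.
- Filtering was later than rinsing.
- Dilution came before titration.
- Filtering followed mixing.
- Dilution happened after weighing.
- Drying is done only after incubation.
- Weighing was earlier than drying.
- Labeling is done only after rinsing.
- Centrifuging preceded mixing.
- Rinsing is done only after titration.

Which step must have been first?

weighing

Weighing has a chain of constraints placing it before every other step, so weighing must be first.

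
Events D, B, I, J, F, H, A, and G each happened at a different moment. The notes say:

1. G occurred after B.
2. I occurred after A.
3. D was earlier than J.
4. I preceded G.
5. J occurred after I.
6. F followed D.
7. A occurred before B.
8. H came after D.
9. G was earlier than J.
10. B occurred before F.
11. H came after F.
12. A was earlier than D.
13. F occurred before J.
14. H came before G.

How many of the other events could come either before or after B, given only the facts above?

Forced before B: A; forced after B: F, G, H, and J.
That leaves D and I with no forced order relative to B — 2.

2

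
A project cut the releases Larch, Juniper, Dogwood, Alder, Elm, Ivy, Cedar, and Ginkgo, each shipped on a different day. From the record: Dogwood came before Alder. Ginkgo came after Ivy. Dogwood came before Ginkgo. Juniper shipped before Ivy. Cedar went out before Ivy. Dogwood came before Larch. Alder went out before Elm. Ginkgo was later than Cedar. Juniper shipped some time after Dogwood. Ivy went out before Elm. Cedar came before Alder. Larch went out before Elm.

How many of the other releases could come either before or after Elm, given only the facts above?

Forced before Elm: Alder, Cedar, Dogwood, Ivy, Juniper, and Larch.
That leaves Ginkgo with no forced order relative to Elm — 1.

1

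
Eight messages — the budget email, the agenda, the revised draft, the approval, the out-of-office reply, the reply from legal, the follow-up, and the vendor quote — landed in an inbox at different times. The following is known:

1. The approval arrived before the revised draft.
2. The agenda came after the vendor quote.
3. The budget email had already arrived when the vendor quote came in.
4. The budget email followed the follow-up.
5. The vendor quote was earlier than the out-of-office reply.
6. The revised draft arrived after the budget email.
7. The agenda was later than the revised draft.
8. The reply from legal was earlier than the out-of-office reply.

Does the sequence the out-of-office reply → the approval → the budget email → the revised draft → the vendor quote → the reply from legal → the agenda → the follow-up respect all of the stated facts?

no

The constraints require the follow-up before the budget email, but in the proposed sequence the budget email appears ahead of the follow-up. That one violation is enough.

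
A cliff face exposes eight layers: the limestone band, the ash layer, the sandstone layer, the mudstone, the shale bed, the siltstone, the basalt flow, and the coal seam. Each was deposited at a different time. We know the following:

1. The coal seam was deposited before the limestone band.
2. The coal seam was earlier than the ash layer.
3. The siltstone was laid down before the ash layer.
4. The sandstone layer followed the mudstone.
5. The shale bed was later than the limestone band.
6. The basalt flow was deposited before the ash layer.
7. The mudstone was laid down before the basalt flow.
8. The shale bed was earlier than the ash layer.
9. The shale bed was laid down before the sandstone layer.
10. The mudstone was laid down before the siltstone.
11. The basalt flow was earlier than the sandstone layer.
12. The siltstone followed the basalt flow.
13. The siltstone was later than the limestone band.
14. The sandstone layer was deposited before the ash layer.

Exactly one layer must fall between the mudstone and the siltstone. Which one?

Tracing the constraints gives the mudstone → the basalt flow → the siltstone, so the basalt flow sits after the mudstone and before the siltstone.
No other layer is forced both after the mudstone and before the siltstone.

the basalt flow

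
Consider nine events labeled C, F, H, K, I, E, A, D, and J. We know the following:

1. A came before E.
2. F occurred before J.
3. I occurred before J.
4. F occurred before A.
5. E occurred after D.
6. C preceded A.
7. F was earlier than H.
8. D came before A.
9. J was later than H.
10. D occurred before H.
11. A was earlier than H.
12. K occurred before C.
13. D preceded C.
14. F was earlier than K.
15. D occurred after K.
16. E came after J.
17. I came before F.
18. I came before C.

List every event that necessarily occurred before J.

Directly stated before J: F, H, and I.
A reaches J via A → H → J.
C reaches J via C → A → H → J.
D reaches J via D → H → J.
Likewise K reaches J by chaining the stated constraints.

A, C, D, F, H, I, K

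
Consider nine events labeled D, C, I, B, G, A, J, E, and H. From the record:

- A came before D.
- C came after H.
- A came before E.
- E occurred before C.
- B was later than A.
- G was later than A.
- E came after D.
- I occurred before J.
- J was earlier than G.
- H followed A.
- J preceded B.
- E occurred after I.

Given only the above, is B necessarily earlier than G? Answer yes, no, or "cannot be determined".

cannot be determined

No chain of stated constraints runs from B to G, and none runs from G to B either.
So the relative order of B and G is not fixed by the given facts.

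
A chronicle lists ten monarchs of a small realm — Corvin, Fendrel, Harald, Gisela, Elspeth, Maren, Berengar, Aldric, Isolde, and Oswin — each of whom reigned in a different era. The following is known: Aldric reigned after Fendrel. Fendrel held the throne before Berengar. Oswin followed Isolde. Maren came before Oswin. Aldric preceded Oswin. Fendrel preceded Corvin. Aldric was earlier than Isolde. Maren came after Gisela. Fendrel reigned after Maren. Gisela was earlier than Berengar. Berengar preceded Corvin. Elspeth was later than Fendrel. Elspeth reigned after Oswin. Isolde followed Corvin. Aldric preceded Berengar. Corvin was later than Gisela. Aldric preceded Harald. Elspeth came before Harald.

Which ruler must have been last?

Every other ruler has a chain of constraints placing them before Harald, so Harald is last.

Harald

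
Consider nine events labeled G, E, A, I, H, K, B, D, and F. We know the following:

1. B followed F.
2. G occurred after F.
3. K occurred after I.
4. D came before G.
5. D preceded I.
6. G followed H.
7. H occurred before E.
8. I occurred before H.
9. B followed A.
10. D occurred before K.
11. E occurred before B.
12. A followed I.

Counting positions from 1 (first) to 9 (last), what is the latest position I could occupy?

3

I must come before A, B, E, G, H, and K — 6 events forced after it.
Everything else can be placed before I in some valid order, so I can sit as late as position 9 − 6 = 3.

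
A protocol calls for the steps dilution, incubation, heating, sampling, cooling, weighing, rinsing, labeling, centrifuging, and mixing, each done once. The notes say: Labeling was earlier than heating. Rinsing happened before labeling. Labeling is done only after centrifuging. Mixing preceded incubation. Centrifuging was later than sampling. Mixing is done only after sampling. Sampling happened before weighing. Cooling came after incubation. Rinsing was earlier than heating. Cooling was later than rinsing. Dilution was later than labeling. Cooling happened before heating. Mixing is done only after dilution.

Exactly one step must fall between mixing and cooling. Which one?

incubation

Tracing the constraints gives mixing → incubation → cooling, so incubation sits after mixing and before cooling.
No other step is forced both after mixing and before cooling.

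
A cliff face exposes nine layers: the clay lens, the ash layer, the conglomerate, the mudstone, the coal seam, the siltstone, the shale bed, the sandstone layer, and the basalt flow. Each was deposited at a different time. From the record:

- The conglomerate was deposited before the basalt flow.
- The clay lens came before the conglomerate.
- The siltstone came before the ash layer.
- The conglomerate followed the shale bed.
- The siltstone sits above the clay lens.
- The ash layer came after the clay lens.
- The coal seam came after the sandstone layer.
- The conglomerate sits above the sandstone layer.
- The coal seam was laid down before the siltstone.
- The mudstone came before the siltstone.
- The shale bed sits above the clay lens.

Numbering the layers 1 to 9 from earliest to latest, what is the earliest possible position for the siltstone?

The clay lens, the coal seam, the mudstone, and the sandstone layer must all come before the siltstone — 4 forced predecessors.
Nothing else is forced ahead of the siltstone, so its earliest slot is position 4 + 1 = 5.

5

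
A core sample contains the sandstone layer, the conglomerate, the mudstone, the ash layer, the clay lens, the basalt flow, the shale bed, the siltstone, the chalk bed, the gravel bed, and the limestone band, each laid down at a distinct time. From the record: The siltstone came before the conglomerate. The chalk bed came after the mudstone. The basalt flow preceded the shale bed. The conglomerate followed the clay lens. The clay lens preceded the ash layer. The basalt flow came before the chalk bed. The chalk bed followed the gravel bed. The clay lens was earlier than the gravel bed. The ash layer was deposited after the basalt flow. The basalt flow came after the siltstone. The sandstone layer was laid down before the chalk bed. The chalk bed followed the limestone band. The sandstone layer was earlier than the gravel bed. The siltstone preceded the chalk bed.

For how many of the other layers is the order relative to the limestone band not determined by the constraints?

9

Forced after the limestone band: the chalk bed.
That leaves the ash layer, the basalt flow, the clay lens, the conglomerate, the gravel bed, the mudstone, the sandstone layer, the shale bed, and the siltstone with no forced order relative to the limestone band — 9.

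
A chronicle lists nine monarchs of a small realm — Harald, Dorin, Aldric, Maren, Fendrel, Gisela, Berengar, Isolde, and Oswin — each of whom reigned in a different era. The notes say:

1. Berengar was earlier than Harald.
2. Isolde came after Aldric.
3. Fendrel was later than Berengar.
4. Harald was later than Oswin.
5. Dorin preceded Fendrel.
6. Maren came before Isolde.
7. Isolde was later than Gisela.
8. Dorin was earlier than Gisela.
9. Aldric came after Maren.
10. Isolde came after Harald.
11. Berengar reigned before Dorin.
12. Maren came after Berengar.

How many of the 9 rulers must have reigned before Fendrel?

Directly stated before Fendrel: Berengar and Dorin.
No chain forces Harald (or any of the others) ahead of Fendrel.
That's Berengar and Dorin — 2 in all.

2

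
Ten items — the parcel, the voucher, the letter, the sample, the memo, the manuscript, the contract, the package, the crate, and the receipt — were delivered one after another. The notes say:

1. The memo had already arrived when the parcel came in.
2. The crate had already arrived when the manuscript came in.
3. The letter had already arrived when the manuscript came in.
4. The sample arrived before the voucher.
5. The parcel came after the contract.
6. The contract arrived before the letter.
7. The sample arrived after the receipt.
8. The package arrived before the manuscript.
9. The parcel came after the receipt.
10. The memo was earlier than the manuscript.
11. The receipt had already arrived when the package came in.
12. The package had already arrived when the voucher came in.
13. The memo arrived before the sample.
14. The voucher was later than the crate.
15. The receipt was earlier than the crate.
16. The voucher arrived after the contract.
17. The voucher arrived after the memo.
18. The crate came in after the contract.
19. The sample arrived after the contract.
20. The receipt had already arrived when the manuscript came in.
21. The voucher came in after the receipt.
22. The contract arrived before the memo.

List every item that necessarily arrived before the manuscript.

the contract, the crate, the letter, the memo, the package, the receipt

Directly stated before the manuscript: the crate, the letter, the memo, the package, and the receipt.
The contract reaches the manuscript via the contract → the memo → the manuscript.
No chain forces the parcel (or any of the others) ahead of the manuscript.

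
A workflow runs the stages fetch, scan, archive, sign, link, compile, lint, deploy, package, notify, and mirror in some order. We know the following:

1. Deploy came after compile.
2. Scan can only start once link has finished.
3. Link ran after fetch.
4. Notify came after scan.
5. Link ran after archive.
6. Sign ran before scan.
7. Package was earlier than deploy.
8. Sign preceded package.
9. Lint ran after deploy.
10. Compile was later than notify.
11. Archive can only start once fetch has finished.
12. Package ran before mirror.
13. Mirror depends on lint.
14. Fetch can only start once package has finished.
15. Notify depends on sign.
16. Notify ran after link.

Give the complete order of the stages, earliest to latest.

The constraints fix every adjacent pair, so only one ordering works:
sign → package → fetch → archive → link → scan → notify → compile → deploy → lint → mirror.

sign, package, fetch, archive, link, scan, notify, compile, deploy, lint, mirror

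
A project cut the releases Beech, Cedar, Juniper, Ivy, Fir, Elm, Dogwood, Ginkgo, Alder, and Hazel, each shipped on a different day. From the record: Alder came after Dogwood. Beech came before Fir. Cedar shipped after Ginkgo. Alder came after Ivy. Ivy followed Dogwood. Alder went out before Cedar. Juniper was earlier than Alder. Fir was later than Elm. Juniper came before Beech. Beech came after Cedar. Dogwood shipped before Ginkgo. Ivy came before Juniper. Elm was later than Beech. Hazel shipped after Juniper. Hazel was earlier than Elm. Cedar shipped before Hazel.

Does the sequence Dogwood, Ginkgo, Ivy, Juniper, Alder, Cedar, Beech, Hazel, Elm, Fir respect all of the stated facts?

Check each stated constraint against the proposed order — e.g. Juniper is ahead of Hazel; Ginkgo is ahead of Cedar. Every pair is in the required order; nothing is violated.

yes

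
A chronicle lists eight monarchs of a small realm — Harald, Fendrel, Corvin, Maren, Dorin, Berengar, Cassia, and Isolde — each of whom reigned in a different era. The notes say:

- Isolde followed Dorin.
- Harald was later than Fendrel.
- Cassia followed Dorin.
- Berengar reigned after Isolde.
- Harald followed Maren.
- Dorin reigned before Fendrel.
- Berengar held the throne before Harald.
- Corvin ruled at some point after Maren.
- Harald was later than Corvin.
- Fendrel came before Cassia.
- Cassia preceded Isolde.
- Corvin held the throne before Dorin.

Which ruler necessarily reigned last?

Every other ruler has a chain of constraints placing them before Harald, so Harald is last.

Harald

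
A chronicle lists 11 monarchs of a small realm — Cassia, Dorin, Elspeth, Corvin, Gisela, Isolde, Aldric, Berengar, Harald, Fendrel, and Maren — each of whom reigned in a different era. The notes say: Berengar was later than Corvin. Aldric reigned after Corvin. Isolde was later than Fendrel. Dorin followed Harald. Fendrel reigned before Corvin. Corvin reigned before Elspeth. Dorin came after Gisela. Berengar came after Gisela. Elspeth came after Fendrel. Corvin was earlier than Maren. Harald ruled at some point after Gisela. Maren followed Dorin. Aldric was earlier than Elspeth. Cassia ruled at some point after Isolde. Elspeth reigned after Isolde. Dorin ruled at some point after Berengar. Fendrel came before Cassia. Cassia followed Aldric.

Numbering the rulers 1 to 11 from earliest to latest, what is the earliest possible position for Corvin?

Fendrel must come before Corvin — 1 forced predecessor.
Nothing else is forced ahead of Corvin, so their earliest slot is position 1 + 1 = 2.

2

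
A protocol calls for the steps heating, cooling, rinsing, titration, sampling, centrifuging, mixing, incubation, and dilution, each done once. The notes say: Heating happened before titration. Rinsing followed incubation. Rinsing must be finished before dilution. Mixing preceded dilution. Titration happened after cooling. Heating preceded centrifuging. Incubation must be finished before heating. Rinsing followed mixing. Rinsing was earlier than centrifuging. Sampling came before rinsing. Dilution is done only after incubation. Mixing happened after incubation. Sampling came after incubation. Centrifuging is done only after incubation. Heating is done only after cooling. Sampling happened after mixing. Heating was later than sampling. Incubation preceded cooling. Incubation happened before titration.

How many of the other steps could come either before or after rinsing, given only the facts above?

Forced before rinsing: incubation, mixing, and sampling; forced after rinsing: centrifuging and dilution.
That leaves cooling, heating, and titration with no forced order relative to rinsing — 3.

3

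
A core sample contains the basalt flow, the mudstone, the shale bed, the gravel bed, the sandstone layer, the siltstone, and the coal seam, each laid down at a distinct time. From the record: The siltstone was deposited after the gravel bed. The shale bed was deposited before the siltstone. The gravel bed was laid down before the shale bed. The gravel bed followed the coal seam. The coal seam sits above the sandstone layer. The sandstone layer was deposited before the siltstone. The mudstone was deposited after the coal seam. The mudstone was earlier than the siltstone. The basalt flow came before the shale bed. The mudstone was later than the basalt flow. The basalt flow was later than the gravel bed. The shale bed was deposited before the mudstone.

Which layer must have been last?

the siltstone

Every other layer has a chain of constraints placing it before the siltstone, so the siltstone is last.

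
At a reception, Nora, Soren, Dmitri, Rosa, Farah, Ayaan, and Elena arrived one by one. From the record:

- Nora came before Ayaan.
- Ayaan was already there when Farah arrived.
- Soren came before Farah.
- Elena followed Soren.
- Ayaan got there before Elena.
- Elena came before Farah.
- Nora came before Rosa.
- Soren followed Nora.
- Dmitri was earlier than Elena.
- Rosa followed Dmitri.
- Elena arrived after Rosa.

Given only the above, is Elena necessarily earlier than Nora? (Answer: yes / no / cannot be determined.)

no

Tracing the constraints gives Nora → Rosa → Elena, so Nora must come before Elena.
That means Elena cannot be before Nora.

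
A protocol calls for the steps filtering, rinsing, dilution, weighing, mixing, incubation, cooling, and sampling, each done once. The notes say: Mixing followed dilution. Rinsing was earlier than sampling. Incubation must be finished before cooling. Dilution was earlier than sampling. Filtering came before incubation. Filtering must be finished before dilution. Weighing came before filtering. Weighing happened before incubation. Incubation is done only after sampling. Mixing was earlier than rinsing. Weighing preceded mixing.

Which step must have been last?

cooling

Every other step has a chain of constraints placing it before cooling, so cooling is last.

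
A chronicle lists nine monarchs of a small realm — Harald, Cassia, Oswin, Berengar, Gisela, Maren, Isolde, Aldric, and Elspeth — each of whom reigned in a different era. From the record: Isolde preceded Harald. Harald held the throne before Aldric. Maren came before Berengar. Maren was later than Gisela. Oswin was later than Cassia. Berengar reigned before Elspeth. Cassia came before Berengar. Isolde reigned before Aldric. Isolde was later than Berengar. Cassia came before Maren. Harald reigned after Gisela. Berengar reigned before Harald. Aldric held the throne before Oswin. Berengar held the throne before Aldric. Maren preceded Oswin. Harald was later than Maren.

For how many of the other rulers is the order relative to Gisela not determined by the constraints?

Forced after Gisela: Aldric, Berengar, Elspeth, Harald, Isolde, Maren, and Oswin.
That leaves Cassia with no forced order relative to Gisela — 1.

1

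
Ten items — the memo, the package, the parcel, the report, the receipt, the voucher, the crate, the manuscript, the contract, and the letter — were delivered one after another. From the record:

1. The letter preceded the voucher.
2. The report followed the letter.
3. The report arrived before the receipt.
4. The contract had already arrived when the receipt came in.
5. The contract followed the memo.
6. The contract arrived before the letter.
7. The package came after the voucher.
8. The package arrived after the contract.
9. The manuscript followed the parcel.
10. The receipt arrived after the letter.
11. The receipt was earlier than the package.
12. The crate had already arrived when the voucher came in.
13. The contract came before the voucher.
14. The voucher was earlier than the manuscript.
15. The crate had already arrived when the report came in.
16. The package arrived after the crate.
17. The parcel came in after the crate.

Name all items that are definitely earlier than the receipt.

Directly stated before the receipt: the contract, the letter, and the report.
The crate reaches the receipt via the crate → the report → the receipt.
The memo reaches the receipt via the memo → the contract → the receipt.

the contract, the crate, the letter, the memo, the report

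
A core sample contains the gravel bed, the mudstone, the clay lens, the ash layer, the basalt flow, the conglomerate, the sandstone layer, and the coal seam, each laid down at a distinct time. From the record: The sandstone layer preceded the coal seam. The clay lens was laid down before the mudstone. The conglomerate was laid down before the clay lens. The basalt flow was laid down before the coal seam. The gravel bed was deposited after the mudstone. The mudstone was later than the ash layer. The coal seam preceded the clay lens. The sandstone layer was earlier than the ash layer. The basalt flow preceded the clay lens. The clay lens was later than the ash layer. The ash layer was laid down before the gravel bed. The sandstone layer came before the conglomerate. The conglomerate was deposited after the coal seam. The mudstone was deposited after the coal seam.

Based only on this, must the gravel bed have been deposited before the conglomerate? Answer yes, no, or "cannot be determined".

Tracing the constraints gives the conglomerate → the clay lens → the mudstone → the gravel bed, so the conglomerate must come before the gravel bed.
That means the gravel bed cannot be before the conglomerate.

no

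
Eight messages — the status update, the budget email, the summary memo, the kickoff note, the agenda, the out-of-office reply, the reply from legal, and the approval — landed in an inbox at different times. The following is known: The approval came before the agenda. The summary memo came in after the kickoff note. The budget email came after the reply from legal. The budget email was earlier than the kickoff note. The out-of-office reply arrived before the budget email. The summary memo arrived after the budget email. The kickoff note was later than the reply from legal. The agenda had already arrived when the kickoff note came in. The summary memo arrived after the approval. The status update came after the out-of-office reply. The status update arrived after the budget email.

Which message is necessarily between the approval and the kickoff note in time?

the agenda

Tracing the constraints gives the approval → the agenda → the kickoff note, so the agenda sits after the approval and before the kickoff note.
No other message is forced both after the approval and before the kickoff note.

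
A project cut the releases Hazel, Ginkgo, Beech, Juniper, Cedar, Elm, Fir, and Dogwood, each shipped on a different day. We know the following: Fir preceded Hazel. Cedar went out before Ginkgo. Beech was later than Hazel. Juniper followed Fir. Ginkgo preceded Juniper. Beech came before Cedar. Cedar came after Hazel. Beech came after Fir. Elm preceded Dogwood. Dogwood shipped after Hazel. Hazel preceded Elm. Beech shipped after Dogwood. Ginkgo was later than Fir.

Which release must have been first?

Fir has a chain of constraints placing it before every other release, so Fir must be first.

Fir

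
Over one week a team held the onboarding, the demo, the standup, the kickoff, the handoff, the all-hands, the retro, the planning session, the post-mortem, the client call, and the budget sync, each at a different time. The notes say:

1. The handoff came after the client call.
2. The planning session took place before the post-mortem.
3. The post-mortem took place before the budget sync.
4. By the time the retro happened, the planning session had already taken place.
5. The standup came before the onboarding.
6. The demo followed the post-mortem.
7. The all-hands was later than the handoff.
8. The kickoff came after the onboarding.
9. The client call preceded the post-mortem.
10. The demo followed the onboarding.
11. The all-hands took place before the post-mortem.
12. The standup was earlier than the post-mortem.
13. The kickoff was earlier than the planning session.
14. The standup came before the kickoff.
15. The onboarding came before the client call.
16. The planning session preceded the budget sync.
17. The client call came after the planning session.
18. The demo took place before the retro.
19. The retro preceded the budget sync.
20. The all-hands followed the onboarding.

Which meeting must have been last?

Every other meeting has a chain of constraints placing it before the budget sync, so the budget sync is last.

the budget sync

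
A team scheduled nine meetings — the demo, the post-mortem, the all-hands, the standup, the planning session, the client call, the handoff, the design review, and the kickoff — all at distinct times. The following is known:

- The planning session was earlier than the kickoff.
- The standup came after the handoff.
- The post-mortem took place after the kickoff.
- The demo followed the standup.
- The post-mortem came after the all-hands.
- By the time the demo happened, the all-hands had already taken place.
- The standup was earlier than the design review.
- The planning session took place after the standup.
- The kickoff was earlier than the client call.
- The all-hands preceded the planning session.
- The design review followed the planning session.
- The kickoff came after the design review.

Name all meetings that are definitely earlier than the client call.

Directly stated before the client call: the kickoff.
The all-hands reaches the client call via the all-hands → the planning session → the kickoff → the client call.
The design review reaches the client call via the design review → the kickoff → the client call.
The handoff reaches the client call via the handoff → the standup → the design review → the kickoff → the client call.
Likewise the planning session and the standup each reach the client call by chaining the stated constraints.
No chain forces the demo (or any of the others) ahead of the client call.

the all-hands, the design review, the handoff, the kickoff, the planning session, the standup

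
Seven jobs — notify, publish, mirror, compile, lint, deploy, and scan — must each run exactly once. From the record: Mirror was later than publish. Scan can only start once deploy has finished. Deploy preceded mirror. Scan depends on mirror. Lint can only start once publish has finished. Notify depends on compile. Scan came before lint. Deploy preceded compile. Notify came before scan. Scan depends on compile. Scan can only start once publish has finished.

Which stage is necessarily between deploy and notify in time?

compile

Tracing the constraints gives deploy → compile → notify, so compile sits after deploy and before notify.
No other stage is forced both after deploy and before notify.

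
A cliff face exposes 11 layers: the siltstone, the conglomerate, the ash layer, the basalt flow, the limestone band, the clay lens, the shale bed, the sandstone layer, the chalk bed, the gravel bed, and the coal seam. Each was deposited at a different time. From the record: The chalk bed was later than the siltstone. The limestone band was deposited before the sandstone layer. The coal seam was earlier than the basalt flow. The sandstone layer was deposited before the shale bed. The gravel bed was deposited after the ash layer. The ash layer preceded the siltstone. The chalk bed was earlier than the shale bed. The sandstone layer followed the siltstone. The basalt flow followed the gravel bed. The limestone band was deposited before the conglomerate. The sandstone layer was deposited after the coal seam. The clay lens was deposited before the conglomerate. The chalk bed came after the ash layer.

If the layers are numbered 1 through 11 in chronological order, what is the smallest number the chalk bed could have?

The ash layer and the siltstone must both come before the chalk bed — 2 forced predecessors.
Nothing else is forced ahead of the chalk bed, so its earliest slot is position 2 + 1 = 3.

3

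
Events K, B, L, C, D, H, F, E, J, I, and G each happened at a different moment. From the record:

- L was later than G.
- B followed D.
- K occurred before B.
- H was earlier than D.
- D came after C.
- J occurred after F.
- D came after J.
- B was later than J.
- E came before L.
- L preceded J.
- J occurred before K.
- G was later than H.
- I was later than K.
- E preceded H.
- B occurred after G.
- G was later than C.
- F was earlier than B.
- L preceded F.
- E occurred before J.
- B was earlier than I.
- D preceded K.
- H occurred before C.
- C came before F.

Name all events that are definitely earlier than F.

C, E, G, H, L

Directly stated before F: C and L.
E reaches F via E → L → F.
G reaches F via G → L → F.
H reaches F via H → C → F.
No chain forces D (or any of the others) ahead of F.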